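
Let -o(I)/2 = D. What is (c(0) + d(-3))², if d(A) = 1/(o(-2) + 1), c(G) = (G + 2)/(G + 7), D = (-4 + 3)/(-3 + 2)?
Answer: 25/49 ≈ 0.51020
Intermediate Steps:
D = 1 (D = -1/(-1) = -1*(-1) = 1)
o(I) = -2 (o(I) = -2*1 = -2)
c(G) = (2 + G)/(7 + G)
d(A) = -1 (d(A) = 1/(-2 + 1) = 1/(-1) = -1)
(c(0) + d(-3))² = ((2 + 0)/(7 + 0) - 1)² = (2/7 - 1)² = (-5/7)² = 25/49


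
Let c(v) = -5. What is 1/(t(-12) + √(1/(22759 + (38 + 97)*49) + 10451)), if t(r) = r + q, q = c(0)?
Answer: 499358/298498589 + 5*√360698238618/298498589 ≈ 0.011733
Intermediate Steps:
q = -5
t(r) = -5 + r (t(r) = r - 5 = -5 + r)
1/(t(-12) + √(1/(22759 + (38 + 97)*49) + 10451)) = 1/((-5 - 12) + √(1/(22759 + (38 + 97)*49) + 10451)) = 1/(-17 + √(1/(22759 + 135*49) + 10451)) = 1/(-17 + √(1/(22759 + 6615) + 10451)) = 1/(-17 + √(1/29374 + 10451)) = 1/(-17 + √(306987675/29374)) = 1/(-17 + 5*√360698238618/29374)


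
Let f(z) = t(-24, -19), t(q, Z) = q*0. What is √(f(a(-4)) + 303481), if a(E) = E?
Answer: √303481 ≈ 550.89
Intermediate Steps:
t(q, Z) = 0
f(z) = 0
√(f(a(-4)) + 303481) = √(0 + 303481) = √303481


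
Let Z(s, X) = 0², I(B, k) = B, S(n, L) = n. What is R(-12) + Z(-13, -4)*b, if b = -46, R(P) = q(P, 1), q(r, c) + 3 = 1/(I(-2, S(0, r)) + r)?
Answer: -43/14 ≈ -3.0714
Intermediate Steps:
q(r, c) = -3 + 1/(-2 + r)
R(P) = (7 - 3*P)/(-2 + P)
Z(s, X) = 0
R(-12) + Z(-13, -4)*b = (7 - 3*(-12))/(-2 - 12) + 0*(-46) = (7 + 36)/(-14) + 0 = -1/14*43 + 0 = -43/14 + 0 = -43/14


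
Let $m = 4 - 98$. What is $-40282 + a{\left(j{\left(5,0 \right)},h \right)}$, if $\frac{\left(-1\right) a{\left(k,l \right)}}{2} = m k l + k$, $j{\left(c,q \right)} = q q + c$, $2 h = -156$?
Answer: $-113612$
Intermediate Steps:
$h = -78$ ($h = \frac{1}{2} \left(-156\right) = -78$)
$m = -94$ ($m = 4 - 98 = -94$)
$j{\left(c,q \right)} = c + q^{2}$ ($j{\left(c,q \right)} = q^{2} + c = c + q^{2}$)
$a{\left(k,l \right)} = - 2 k + 188 k l$ ($a{\left(k,l \right)} = - 2 \left(- 94 k l + k\right) = - 2 \left(k - 94 k l\right) = - 2 k + 188 k l$)
$-40282 + a{\left(j{\left(5,0 \right)},h \right)} = -40282 + 2 \left(5 + 0^{2}\right) \left(-1 + 94 \left(-78\right)\right) = -40282 + 2 \left(5 + 0\right) \left(-1 - 7332\right) = -40282 + 2 \cdot 5 \left(-7333\right) = -40282 - 73330 = -113612$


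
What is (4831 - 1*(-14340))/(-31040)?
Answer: -19171/31040 ≈ -0.61762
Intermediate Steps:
(4831 - 1*(-14340))/(-31040) = (4831 + 14340)*(-1/31040) = 19171*(-1/31040) = -19171/31040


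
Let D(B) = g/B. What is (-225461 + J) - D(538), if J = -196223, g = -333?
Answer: -226865659/538 ≈ -4.2168e+5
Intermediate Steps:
D(B) = -333/B
(-225461 + J) - D(538) = (-225461 - 196223) - (-333)/538 = -421684 - (-333)/538 = -421684 - 1*(-333/538) = -421684 + 333/538 = -226865659/538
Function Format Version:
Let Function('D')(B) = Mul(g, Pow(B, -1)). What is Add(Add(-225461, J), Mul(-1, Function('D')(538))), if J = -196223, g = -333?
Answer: Rational(-226865659, 538) ≈ -4.2168e+5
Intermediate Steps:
Function('D')(B) = Mul(-333, Pow(B, -1))
Add(Add(-225461, J), Mul(-1, Function('D')(538))) = Add(Add(-225461, -196223), Mul(-1, Mul(-333, Pow(538, -1)))) = Add(-421684, Mul(-1, Mul(-333, Rational(1, 538)))) = Add(-421684, Mul(-1, Rational(-333, 538))) = Add(-421684, Rational(333, 538)) = Rational(-226865659, 538)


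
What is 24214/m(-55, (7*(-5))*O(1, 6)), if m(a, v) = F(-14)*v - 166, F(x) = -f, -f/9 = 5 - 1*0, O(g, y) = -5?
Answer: 24214/7709 ≈ 3.1410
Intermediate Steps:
f = -45 (f = -9*(5 - 1*0) = -9*(5 + 0) = -9*5 = -45)
F(x) = 45 (F(x) = -1*(-45) = 45)
m(a, v) = -166 + 45*v (m(a, v) = 45*v - 166 = -166 + 45*v)
24214/m(-55, (7*(-5))*O(1, 6)) = 24214/(-166 + 45*((7*(-5))*(-5))) = 24214/(-166 + 45*(-35*(-5))) = 24214/(-166 + 45*175) = 24214/(-166 + 7875) = 24214/7709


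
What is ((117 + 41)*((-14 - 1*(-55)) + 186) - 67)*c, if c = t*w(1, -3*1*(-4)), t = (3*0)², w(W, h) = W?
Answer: 0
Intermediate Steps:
t = 0 (t = 0² = 0)
c = 0 (c = 0*1 = 0)
((117 + 41)*((-14 - 1*(-55)) + 186) - 67)*c = ((117 + 41)*((-14 - 1*(-55)) + 186) - 67)*0 = (158*((-14 + 55) + 186) - 67)*0 = (158*(41 + 186) - 67)*0 = (158*227 - 67)*0 = (35866 - 67)*0 = 35799*0 = 0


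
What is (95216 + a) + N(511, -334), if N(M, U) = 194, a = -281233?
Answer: -185823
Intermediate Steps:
(95216 + a) + N(511, -334) = (95216 - 281233) + 194 = -186017 + 194 = -185823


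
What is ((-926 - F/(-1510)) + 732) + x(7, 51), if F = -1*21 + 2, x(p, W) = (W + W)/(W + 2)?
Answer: -15372807/80030 ≈ -192.09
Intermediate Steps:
x(p, W) = 2*W/(2 + W) (x(p, W) = (2*W)/(2 + W) = 2*W/(2 + W))
F = -19 (F = -21 + 2 = -19)
((-926 - F/(-1510)) + 732) + x(7, 51) = ((-926 - (-19)/(-1510)) + 732) + 2*51/(2 + 51) = ((-926 - (-19)*(-1)/1510) + 732) + 2*51/53 = ((-926 - 1*19/1510) + 732) + 2*51*(1/53) = ((-926 - 19/1510) + 732) + 102/53 = (-1398279/1510 + 732) + 102/53 = -292959/1510 + 102/53 = -15372807/80030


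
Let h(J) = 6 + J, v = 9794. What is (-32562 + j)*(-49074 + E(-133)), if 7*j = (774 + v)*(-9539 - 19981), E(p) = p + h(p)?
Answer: 15401842634196/7 ≈ 2.2003e+12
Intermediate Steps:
E(p) = 6 + 2*p (E(p) = p + (6 + p) = 6 + 2*p)
j = -311967360/7 (j = ((774 + 9794)*(-9539 - 19981))/7 = (10568*(-29520))/7 = (1/7)*(-311967360) = -311967360/7 ≈ -4.4567e+7)
(-32562 + j)*(-49074 + E(-133)) = (-32562 - 311967360/7)*(-49074 + (6 + 2*(-133))) = -312195294*(-49074 + (6 - 266))/7 = -312195294*(-49074 - 260)/7 = -312195294/7*(-49334) = 15401842634196/7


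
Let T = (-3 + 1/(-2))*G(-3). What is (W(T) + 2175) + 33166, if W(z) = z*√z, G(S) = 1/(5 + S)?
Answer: 35341 - 7*I*√7/8 ≈ 35341.0 - 2.315*I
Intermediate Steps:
T = -7/4 (T = (-3 + 1/(-2))/(5 - 3) = (-3 - ½)/2 = -7/2*½ = -7/4 ≈ -1.7500)
W(z) = z^(3/2)
(W(T) + 2175) + 33166 = ((-7/4)^(3/2) + 2175) + 33166 = (-7*I*√7/8 + 2175) + 33166 = (2175 - 7*I*√7/8) + 33166 = 35341 - 7*I*√7/8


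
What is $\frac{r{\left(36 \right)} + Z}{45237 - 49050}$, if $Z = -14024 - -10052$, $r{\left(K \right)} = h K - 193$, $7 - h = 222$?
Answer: $\frac{11905}{3813} \approx 3.1222$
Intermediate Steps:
$h = -215$ ($h = 7 - 222 = -215$)
$r{\left(K \right)} = -193 - 215 K$ ($r{\left(K \right)} = - 215 K - 193 = -193 - 215 K$)
$Z = -3972$ ($Z = -14024 + 10052 = -3972$)
$\frac{r{\left(36 \right)} + Z}{45237 - 49050} = \frac{\left(-193 - 7740\right) - 3972}{45237 - 49050} = \frac{\left(-193 - 7740\right) - 3972}{-3813} = \left(-7933 - 3972\right) \left(- \frac{1}{3813}\right) = \left(-11905\right) \left(- \frac{1}{3813}\right) = \frac{11905}{3813}$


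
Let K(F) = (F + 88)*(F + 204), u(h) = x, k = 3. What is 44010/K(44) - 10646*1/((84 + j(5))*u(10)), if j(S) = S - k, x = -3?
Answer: 29988503/703824 ≈ 42.608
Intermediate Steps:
u(h) = -3
K(F) = (88 + F)*(204 + F)
j(S) = -3 + S (j(S) = S - 1*3 = S - 3 = -3 + S)
44010/K(44) - 10646*1/((84 + j(5))*u(10)) = 44010/(17952 + 44² + 292*44) - 10646*(-1/(3*(84 + (-3 + 5)))) = 44010/(17952 + 1936 + 12848) - 10646*(-1/(3*(84 + 2))) = 44010/32736 - 10646/((-3*86)) = 44010*(1/32736) - 10646/(-258) = 7335/5456 - 10646*(-1/258) = 7335/5456 + 5323/129 = 29988503/703824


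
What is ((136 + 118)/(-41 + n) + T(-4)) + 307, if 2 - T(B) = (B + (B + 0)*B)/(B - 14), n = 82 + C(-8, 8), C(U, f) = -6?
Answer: 33277/105 ≈ 316.92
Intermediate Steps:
n = 76 (n = 82 - 6 = 76)
T(B) = 2 - (B + B²)/(-14 + B) (T(B) = 2 - (B + (B + 0)*B)/(B - 14) = 2 - (B + B*B)/(-14 + B) = 2 - (B + B²)/(-14 + B))
((136 + 118)/(-41 + n) + T(-4)) + 307 = ((136 + 118)/(-41 + 76) + (-28 - 4 - 1*(-4)²)/(-14 - 4)) + 307 = (254/35 + (-28 - 4 - 1*16)/(-18)) + 307 = (254*(1/35) - (-28 - 4 - 16)/18) + 307 = (254/35 - 1/18*(-48)) + 307 = (254/35 + 8/3) + 307 = 1042/105 + 307 = 33277/105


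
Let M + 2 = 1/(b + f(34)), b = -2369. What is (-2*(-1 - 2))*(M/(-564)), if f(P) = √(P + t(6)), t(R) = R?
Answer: 11226611/527539374 + √10/263769687 ≈ 0.021281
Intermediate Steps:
f(P) = √(6 + P) (f(P) = √(P + 6) = √(6 + P))
M = -2 + 1/(-2369 + 2*√10) (M = -2 + 1/(-2369 + √(6 + 34)) = -2 + 1/(-2369 + √40) = -2 + 1/(-2369 + 2*√10) ≈ -2.0004)
(-2*(-1 - 2))*(M/(-564)) = (-2*(-1 - 2))*((-11226611/5612121 - 2*√10/5612121)/(-564)) = (-2*(-3))*((-11226611/5612121 - 2*√10/5612121)*(-1/564)) = 6*(11226611/3165236244 + √10/1582618122) = 11226611/527539374 + √10/263769687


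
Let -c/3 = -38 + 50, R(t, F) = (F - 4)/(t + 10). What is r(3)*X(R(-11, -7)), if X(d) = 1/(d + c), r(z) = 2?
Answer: -2/25 ≈ -0.080000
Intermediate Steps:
R(t, F) = (-4 + F)/(10 + t)
c = -36 (c = -3*(-38 + 50) = -3*12 = -36)
X(d) = 1/(-36 + d) (X(d) = 1/(d - 36) = 1/(-36 + d))
r(3)*X(R(-11, -7)) = 2/(-36 + (-4 - 7)/(10 - 11)) = 2/(-36 - 11/(-1)) = 2/(-36 - 1*(-11)) = 2/(-36 + 11) = 2/(-25) = 2*(-1/25) = -2/25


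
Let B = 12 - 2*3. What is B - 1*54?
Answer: -48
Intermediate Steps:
B = 6 (B = 12 - 6 = 6)
B - 1*54 = 6 - 1*54 = 6 - 54 = -48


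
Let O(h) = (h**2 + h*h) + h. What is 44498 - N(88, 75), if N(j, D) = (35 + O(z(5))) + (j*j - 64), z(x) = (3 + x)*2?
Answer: 36255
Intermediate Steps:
z(x) = 6 + 2*x
O(h) = h + 2*h**2 (O(h) = (h**2 + h**2) + h = 2*h**2 + h = h + 2*h**2)
N(j, D) = 499 + j**2 (N(j, D) = (35 + (6 + 2*5)*(1 + 2*(6 + 2*5))) + (j*j - 64) = (35 + (6 + 10)*(1 + 2*(6 + 10))) + (j**2 - 64) = (35 + 16*(1 + 2*16)) + (-64 + j**2) = (35 + 16*(1 + 32)) + (-64 + j**2) = (35 + 16*33) + (-64 + j**2) = (35 + 528) + (-64 + j**2) = 563 + (-64 + j**2) = 499 + j**2)
44498 - N(88, 75) = 44498 - (499 + 88**2) = 44498 - (499 + 7744) = 44498 - 1*8243 = 44498 - 8243 = 36255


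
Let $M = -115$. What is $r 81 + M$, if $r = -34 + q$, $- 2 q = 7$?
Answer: $- \frac{6305}{2} \approx -3152.5$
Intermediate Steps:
$q = - \frac{7}{2}$ ($q = \left(- \frac{1}{2}\right) 7 = - \frac{7}{2} \approx -3.5$)
$r = - \frac{75}{2}$ ($r = -34 - \frac{7}{2} = - \frac{75}{2} \approx -37.5$)
$r 81 + M = \left(- \frac{75}{2}\right) 81 - 115 = - \frac{6075}{2} - 115 = - \frac{6305}{2}$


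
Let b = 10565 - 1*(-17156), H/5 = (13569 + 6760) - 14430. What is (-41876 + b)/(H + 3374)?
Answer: -14155/32869 ≈ -0.43065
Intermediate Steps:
H = 29495 (H = 5*((13569 + 6760) - 14430) = 5*(20329 - 14430) = 5*5899 = 29495)
b = 27721 (b = 10565 + 17156 = 27721)
(-41876 + b)/(H + 3374) = (-41876 + 27721)/(29495 + 3374) = -14155/32869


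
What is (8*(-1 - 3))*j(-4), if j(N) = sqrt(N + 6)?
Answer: -32*sqrt(2) ≈ -45.255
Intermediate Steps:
j(N) = sqrt(6 + N)
(8*(-1 - 3))*j(-4) = (8*(-1 - 3))*sqrt(6 - 4) = (8*(-4))*sqrt(2) = -32*sqrt(2)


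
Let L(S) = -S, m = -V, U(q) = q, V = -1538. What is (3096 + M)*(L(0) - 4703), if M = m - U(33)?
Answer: -21638503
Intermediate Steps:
m = 1538 (m = -1*(-1538) = 1538)
M = 1505 (M = 1538 - 1*33 = 1538 - 33 = 1505)
(3096 + M)*(L(0) - 4703) = (3096 + 1505)*(-1*0 - 4703) = 4601*(0 - 4703) = 4601*(-4703) = -21638503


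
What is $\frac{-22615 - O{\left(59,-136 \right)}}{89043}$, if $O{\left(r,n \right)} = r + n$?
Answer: $- \frac{22538}{89043} \approx -0.25311$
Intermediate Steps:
$O{\left(r,n \right)} = n + r$
$\frac{-22615 - O{\left(59,-136 \right)}}{89043} = \frac{-22615 - \left(-136 + 59\right)}{89043} = \left(-22615 - -77\right) \frac{1}{89043} = \left(-22615 + 77\right) \frac{1}{89043} = \left(-22538\right) \frac{1}{89043} = - \frac{22538}{89043}$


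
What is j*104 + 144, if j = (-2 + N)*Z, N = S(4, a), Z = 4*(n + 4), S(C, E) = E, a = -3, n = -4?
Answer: 144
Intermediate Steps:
Z = 0 (Z = 4*(-4 + 4) = 4*0 = 0)
N = -3
j = 0 (j = (-2 - 3)*0 = -5*0 = 0)
j*104 + 144 = 0*104 + 144 = 0 + 144 = 144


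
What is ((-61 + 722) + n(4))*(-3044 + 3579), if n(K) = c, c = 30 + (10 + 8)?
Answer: 379315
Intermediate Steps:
c = 48 (c = 30 + 18 = 48)
n(K) = 48
((-61 + 722) + n(4))*(-3044 + 3579) = ((-61 + 722) + 48)*(-3044 + 3579) = (661 + 48)*535 = 709*535 = 379315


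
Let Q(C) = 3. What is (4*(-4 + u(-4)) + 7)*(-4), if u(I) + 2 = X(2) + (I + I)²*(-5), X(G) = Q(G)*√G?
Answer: 5188 - 48*√2 ≈ 5120.1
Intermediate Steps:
X(G) = 3*√G
u(I) = -2 - 20*I² + 3*√2 (u(I) = -2 + (3*√2 + (I + I)²*(-5)) = -2 + (3*√2 + (2*I)²*(-5)) = -2 + (3*√2 + (4*I²)*(-5)) = -2 + (3*√2 - 20*I²) = -2 + (-20*I² + 3*√2) = -2 - 20*I² + 3*√2)
(4*(-4 + u(-4)) + 7)*(-4) = (4*(-4 + (-2 - 20*(-4)² + 3*√2)) + 7)*(-4) = (4*(-4 + (-2 - 20*16 + 3*√2)) + 7)*(-4) = (4*(-4 + (-2 - 320 + 3*√2)) + 7)*(-4) = (4*(-4 + (-322 + 3*√2)) + 7)*(-4) = (4*(-326 + 3*√2) + 7)*(-4) = ((-1304 + 12*√2) + 7)*(-4) = (-1297 + 12*√2)*(-4) = 5188 - 48*√2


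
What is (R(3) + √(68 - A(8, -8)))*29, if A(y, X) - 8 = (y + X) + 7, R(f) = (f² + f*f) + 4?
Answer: 638 + 29*√53 ≈ 849.12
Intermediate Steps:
R(f) = 4 + 2*f² (R(f) = (f² + f²) + 4 = 2*f² + 4 = 4 + 2*f²)
A(y, X) = 15 + X + y (A(y, X) = 8 + ((y + X) + 7) = 8 + ((X + y) + 7) = 8 + (7 + X + y) = 15 + X + y)
(R(3) + √(68 - A(8, -8)))*29 = ((4 + 2*3²) + √(68 - (15 - 8 + 8)))*29 = ((4 + 2*9) + √(68 - 1*15))*29 = ((4 + 18) + √(68 - 15))*29 = (22 + √53)*29 = 638 + 29*√53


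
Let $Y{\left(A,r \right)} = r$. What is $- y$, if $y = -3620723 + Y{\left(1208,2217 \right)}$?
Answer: $3618506$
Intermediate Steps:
$y = -3618506$ ($y = -3620723 + 2217 = -3618506$)
$- y = \left(-1\right) \left(-3618506\right) = 3618506$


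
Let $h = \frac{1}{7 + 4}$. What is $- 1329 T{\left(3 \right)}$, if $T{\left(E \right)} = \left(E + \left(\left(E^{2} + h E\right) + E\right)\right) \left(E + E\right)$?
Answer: $- \frac{1339632}{11} \approx -1.2178 \cdot 10^{5}$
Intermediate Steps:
$h = \frac{1}{11} \approx 0.090909$
$T{\left(E \right)} = 2 E \left(E^{2} + \frac{23 E}{11}\right)$ ($T{\left(E \right)} = \left(E + \left(\left(E^{2} + \frac{E}{11}\right) + E\right)\right) \left(E + E\right) = \left(E + \left(E^{2} + \frac{12 E}{11}\right)\right) 2 E = \left(E^{2} + \frac{23 E}{11}\right) 2 E = 2 E \left(E^{2} + \frac{23 E}{11}\right)$)
$- 1329 T{\left(3 \right)} = - 1329 \cdot 3^{2} \left(\frac{46}{11} + 2 \cdot 3\right) = - 1329 \cdot 9 \left(\frac{46}{11} + 6\right) = - 1329 \cdot 9 \cdot \frac{112}{11} = \left(-1329\right) \frac{1008}{11} = - \frac{1339632}{11}$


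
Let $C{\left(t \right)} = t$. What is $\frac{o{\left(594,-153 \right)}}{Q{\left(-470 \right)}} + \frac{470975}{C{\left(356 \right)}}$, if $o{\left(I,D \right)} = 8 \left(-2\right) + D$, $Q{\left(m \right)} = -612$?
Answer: $\frac{18018554}{13617} \approx 1323.2$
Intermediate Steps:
$o{\left(I,D \right)} = -16 + D$
$\frac{o{\left(594,-153 \right)}}{Q{\left(-470 \right)}} + \frac{470975}{C{\left(356 \right)}} = \frac{-16 - 153}{-612} + \frac{470975}{356} = \left(-169\right) \left(- \frac{1}{612}\right) + 470975 \cdot \frac{1}{356} = \frac{169}{612} + \frac{470975}{356} = \frac{18018554}{13617}$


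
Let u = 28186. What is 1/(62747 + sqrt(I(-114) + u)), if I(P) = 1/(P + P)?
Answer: 14306316/897671983645 - 2*sqrt(366305199)/897671983645 ≈ 1.5894e-5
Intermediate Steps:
I(P) = 1/(2*P)
1/(62747 + sqrt(I(-114) + u)) = 1/(62747 + sqrt((1/2)/(-114) + 28186)) = 1/(62747 + sqrt((1/2)*(-1/114) + 28186)) = 1/(62747 + sqrt(-1/228 + 28186)) = 1/(62747 + sqrt(6426407/228)) = 1/(62747 + sqrt(366305199)/114)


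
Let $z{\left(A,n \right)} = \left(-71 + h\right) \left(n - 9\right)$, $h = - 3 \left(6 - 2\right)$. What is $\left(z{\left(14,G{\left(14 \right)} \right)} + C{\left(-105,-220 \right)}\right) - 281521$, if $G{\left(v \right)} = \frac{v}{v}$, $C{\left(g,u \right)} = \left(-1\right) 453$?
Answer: $-281310$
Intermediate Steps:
$C{\left(g,u \right)} = -453$
$G{\left(v \right)} = 1$
$h = -12$ ($h = \left(-3\right) 4 = -12$)
$z{\left(A,n \right)} = 747 - 83 n$ ($z{\left(A,n \right)} = \left(-71 - 12\right) \left(n - 9\right) = - 83 \left(-9 + n\right) = 747 - 83 n$)
$\left(z{\left(14,G{\left(14 \right)} \right)} + C{\left(-105,-220 \right)}\right) - 281521 = \left(\left(747 - 83\right) - 453\right) - 281521 = \left(664 - 453\right) - 281521 = 211 - 281521 = -281310$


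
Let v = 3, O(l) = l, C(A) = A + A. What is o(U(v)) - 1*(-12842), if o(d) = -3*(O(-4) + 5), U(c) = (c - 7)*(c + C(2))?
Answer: 12839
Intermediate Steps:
C(A) = 2*A
U(c) = (-7 + c)*(4 + c) (U(c) = (c - 7)*(c + 2*2) = (-7 + c)*(c + 4) = (-7 + c)*(4 + c))
o(d) = -3 (o(d) = -3*(-4 + 5) = -3*1 = -3)
o(U(v)) - 1*(-12842) = -3 - 1*(-12842) = -3 + 12842 = 12839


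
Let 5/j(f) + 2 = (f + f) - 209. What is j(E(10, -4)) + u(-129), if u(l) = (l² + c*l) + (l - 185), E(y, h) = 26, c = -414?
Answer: 11087542/159 ≈ 69733.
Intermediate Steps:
u(l) = -185 + l² - 413*l (u(l) = (l² - 414*l) + (l - 185) = (l² - 414*l) + (-185 + l) = -185 + l² - 413*l)
j(f) = 5/(-211 + 2*f) (j(f) = 5/(-2 + ((f + f) - 209)) = 5/(-2 + (2*f - 209)) = 5/(-2 + (-209 + 2*f)) = 5/(-211 + 2*f))
j(E(10, -4)) + u(-129) = 5/(-211 + 2*26) + (-185 + (-129)² - 413*(-129)) = 5/(-211 + 52) + (-185 + 16641 + 53277) = 5/(-159) + 69733 = 5*(-1/159) + 69733 = -5/159 + 69733 = 11087542/159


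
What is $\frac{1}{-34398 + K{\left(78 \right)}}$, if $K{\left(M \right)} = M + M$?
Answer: $- \frac{1}{34242} \approx -2.9204 \cdot 10^{-5}$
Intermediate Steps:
$K{\left(M \right)} = 2 M$
$\frac{1}{-34398 + K{\left(78 \right)}} = \frac{1}{-34398 + 2 \cdot 78} = \frac{1}{-34398 + 156} = \frac{1}{-34242} = - \frac{1}{34242}$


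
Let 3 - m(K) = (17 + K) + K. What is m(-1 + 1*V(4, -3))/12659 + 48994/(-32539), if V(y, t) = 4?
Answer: -620865826/411911201 ≈ -1.5073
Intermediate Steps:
m(K) = -14 - 2*K (m(K) = 3 - ((17 + K) + K) = 3 - (17 + 2*K) = 3 + (-17 - 2*K) = -14 - 2*K)
m(-1 + 1*V(4, -3))/12659 + 48994/(-32539) = (-14 - 2*(-1 + 1*4))/12659 + 48994/(-32539) = (-14 - 2*(-1 + 4))*(1/12659) + 48994*(-1/32539) = (-14 - 2*3)*(1/12659) - 48994/32539 = (-14 - 6)*(1/12659) - 48994/32539 = -20*1/12659 - 48994/32539 = -20/12659 - 48994/32539 = -620865826/411911201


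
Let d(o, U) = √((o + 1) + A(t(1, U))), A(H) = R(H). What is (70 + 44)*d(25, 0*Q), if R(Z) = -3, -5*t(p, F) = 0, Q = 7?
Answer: 114*√23 ≈ 546.72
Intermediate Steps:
t(p, F) = 0 (t(p, F) = -⅕*0 = 0)
A(H) = -3
d(o, U) = √(-2 + o) (d(o, U) = √((o + 1) - 3) = √((1 + o) - 3) = √(-2 + o))
(70 + 44)*d(25, 0*Q) = (70 + 44)*√(-2 + 25) = 114*√23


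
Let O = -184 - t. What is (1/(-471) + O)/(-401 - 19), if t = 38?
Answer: 104563/197820 ≈ 0.52858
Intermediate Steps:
O = -222 (O = -184 - 1*38 = -184 - 38 = -222)
(1/(-471) + O)/(-401 - 19) = (1/(-471) - 222)/(-401 - 19) = (-1/471 - 222)/(-420) = -104563/471*(-1/420) = 104563/197820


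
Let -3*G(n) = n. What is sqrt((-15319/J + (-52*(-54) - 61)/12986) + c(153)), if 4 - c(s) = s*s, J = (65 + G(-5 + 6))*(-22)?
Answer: I*sqrt(4491428650389928951)/13856062 ≈ 152.95*I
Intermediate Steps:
G(n) = -n/3
J = -4268/3 (J = (65 - (-5 + 6)/3)*(-22) = (65 - 1/3*1)*(-22) = (65 - 1/3)*(-22) = (194/3)*(-22) = -4268/3 ≈ -1422.7)
c(s) = 4 - s**2 (c(s) = 4 - s*s = 4 - s**2)
sqrt((-15319/J + (-52*(-54) - 61)/12986) + c(153)) = sqrt((-15319/(-4268/3) + (-52*(-54) - 61)/12986) + (4 - 1*153**2)) = sqrt((-15319*(-3/4268) + (2808 - 61)*(1/12986)) + (4 - 1*23409)) = sqrt((45957/4268 + 2747*(1/12986)) + (4 - 23409)) = sqrt((45957/4268 + 2747/12986) - 23405) = sqrt(304260899/27712124 - 23405) = sqrt(-648298001321/27712124) = I*sqrt(4491428650389928951)/13856062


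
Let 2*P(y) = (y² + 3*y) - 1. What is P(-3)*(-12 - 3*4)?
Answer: 12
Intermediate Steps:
P(y) = -½ + y²/2 + 3*y/2 (P(y) = ((y² + 3*y) - 1)/2 = (-1 + y² + 3*y)/2 = -½ + y²/2 + 3*y/2)
P(-3)*(-12 - 3*4) = (-½ + (½)*(-3)² + (3/2)*(-3))*(-12 - 3*4) = (-½ + (½)*9 - 9/2)*(-12 - 12) = (-½ + 9/2 - 9/2)*(-24) = -½*(-24) = 12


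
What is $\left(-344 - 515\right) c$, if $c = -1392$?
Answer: $1195728$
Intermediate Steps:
$\left(-344 - 515\right) c = \left(-344 - 515\right) \left(-1392\right) = \left(-859\right) \left(-1392\right) = 1195728$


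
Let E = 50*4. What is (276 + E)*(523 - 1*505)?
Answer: 8568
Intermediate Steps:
E = 200
(276 + E)*(523 - 1*505) = (276 + 200)*(523 - 1*505) = 476*(523 - 505) = 476*18 = 8568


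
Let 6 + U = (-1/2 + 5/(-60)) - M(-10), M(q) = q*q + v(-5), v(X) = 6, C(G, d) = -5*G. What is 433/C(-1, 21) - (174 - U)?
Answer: -11999/60 ≈ -199.98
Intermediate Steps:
M(q) = 6 + q**2 (M(q) = q*q + 6 = q**2 + 6 = 6 + q**2)
U = -1351/12 (U = -6 + ((-1/2 + 5/(-60)) - (6 + (-10)**2)) = -6 + ((-1*1/2 + 5*(-1/60)) - (6 + 100)) = -6 + ((-1/2 - 1/12) - 1*106) = -6 + (-7/12 - 106) = -6 - 1279/12 = -1351/12 ≈ -112.58)
433/C(-1, 21) - (174 - U) = 433/((-5*(-1))) - (174 - 1*(-1351/12)) = 433/5 - (174 + 1351/12) = 433*(1/5) - 1*3439/12 = 433/5 - 3439/12 = -11999/60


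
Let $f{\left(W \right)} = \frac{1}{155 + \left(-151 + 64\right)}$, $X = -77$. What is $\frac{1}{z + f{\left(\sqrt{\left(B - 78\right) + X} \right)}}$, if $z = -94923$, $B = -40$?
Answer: $- \frac{68}{6454763} \approx -1.0535 \cdot 10^{-5}$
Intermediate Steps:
$f{\left(W \right)} = \frac{1}{68}$ ($f{\left(W \right)} = \frac{1}{155 - 87} = \frac{1}{68}$)
$\frac{1}{z + f{\left(\sqrt{\left(B - 78\right) + X} \right)}} = \frac{1}{-94923 + \frac{1}{68}} = \frac{1}{- \frac{6454763}{68}} = - \frac{68}{6454763}$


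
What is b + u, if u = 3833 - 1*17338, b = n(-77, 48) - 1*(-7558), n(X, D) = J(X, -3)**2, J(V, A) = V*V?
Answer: 35147094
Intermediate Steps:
J(V, A) = V**2
n(X, D) = X**4 (n(X, D) = (X**2)**2 = X**4)
b = 35160599 (b = (-77)**4 - 1*(-7558) = 35153041 + 7558 = 35160599)
u = -13505 (u = 3833 - 17338 = -13505)
b + u = 35160599 - 13505 = 35147094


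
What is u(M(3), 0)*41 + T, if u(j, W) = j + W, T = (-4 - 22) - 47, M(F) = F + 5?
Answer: 255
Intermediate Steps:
M(F) = 5 + F
T = -73 (T = -26 - 47 = -73)
u(j, W) = W + j
u(M(3), 0)*41 + T = (0 + (5 + 3))*41 - 73 = (0 + 8)*41 - 73 = 8*41 - 73 = 328 - 73 = 255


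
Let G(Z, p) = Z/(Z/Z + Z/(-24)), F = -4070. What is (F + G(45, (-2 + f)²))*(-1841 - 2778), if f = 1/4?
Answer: 133258150/7 ≈ 1.9037e+7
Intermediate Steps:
f = ¼ ≈ 0.25000
G(Z, p) = Z/(1 - Z/24) (G(Z, p) = Z/(1 + Z*(-1/24)) = Z/(1 - Z/24))
(F + G(45, (-2 + f)²))*(-1841 - 2778) = (-4070 - 24*45/(-24 + 45))*(-1841 - 2778) = (-4070 - 24*45/21)*(-4619) = (-4070 - 24*45*1/21)*(-4619) = (-4070 - 360/7)*(-4619) = -28850/7*(-4619) = 133258150/7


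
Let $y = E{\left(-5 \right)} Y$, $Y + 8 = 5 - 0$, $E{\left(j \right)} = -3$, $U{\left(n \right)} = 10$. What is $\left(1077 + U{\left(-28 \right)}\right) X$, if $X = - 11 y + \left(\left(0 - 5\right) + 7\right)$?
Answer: $-105439$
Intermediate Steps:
$Y = -3$ ($Y = -8 + \left(5 - 0\right) = -8 + \left(5 + 0\right) = -8 + 5 = -3$)
$y = 9$ ($y = \left(-3\right) \left(-3\right) = 9$)
$X = -97$ ($X = \left(-11\right) 9 + \left(\left(0 - 5\right) + 7\right) = -99 + \left(-5 + 7\right) = -99 + 2 = -97$)
$\left(1077 + U{\left(-28 \right)}\right) X = \left(1077 + 10\right) \left(-97\right) = 1087 \left(-97\right) = -105439$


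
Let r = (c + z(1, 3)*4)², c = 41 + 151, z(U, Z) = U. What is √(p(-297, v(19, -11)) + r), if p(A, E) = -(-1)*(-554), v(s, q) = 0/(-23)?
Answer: √37862 ≈ 194.58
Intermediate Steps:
v(s, q) = 0 (v(s, q) = 0*(-1/23) = 0)
c = 192
p(A, E) = -554 (p(A, E) = -1*554 = -554)
r = 38416 (r = (192 + 1*4)² = (192 + 4)² = 196² = 38416)
√(p(-297, v(19, -11)) + r) = √(-554 + 38416) = √37862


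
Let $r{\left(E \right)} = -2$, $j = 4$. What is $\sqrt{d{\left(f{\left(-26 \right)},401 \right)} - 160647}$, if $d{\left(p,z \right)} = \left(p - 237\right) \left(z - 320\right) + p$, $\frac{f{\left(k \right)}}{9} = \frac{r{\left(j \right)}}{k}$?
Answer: $\frac{i \sqrt{30384042}}{13} \approx 424.01 i$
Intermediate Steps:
$f{\left(k \right)} = - \frac{18}{k}$ ($f{\left(k \right)} = 9 \left(- \frac{2}{k}\right) = - \frac{18}{k}$)
$d{\left(p,z \right)} = p + \left(-320 + z\right) \left(-237 + p\right)$ ($d{\left(p,z \right)} = \left(-237 + p\right) \left(-320 + z\right) + p = \left(-320 + z\right) \left(-237 + p\right) + p = p + \left(-320 + z\right) \left(-237 + p\right)$)
$\sqrt{d{\left(f{\left(-26 \right)},401 \right)} - 160647} = \sqrt{\left(75840 - 319 \left(- \frac{18}{-26}\right) - 95037 + - \frac{18}{-26} \cdot 401\right) - 160647} = \sqrt{\left(75840 - 319 \left(\left(-18\right) \left(- \frac{1}{26}\right)\right) - 95037 + \left(-18\right) \left(- \frac{1}{26}\right) 401\right) - 160647} = \sqrt{\left(75840 - \frac{2871}{13} - 95037 + \frac{9}{13} \cdot 401\right) - 160647} = \sqrt{\left(75840 - \frac{2871}{13} - 95037 + \frac{3609}{13}\right) - 160647} = \sqrt{- \frac{248823}{13} - 160647} = \sqrt{- \frac{2337234}{13}} = \frac{i \sqrt{30384042}}{13}$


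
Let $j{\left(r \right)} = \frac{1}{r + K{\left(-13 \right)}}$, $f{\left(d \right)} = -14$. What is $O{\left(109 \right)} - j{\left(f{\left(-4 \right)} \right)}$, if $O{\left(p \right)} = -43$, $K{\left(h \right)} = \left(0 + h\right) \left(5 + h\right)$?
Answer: $- \frac{3871}{90} \approx -43.011$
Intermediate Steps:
$K{\left(h \right)} = h \left(5 + h\right)$
$j{\left(r \right)} = \frac{1}{104 + r}$ ($j{\left(r \right)} = \frac{1}{r - 13 \left(5 - 13\right)} = \frac{1}{r - -104} = \frac{1}{r + 104} = \frac{1}{104 + r}$)
$O{\left(109 \right)} - j{\left(f{\left(-4 \right)} \right)} = -43 - \frac{1}{104 - 14} = -43 - \frac{1}{90} = - \frac{3871}{90}$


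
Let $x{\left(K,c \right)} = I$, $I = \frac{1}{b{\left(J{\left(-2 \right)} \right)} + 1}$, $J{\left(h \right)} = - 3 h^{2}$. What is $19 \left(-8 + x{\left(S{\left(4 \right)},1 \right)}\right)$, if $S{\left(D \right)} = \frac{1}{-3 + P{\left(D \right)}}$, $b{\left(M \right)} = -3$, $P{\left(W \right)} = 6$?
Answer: $- \frac{323}{2} \approx -161.5$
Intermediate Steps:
$S{\left(D \right)} = \frac{1}{3}$ ($S{\left(D \right)} = \frac{1}{-3 + 6} = \frac{1}{3}$)
$I = - \frac{1}{2}$ ($I = \frac{1}{-3 + 1} = \frac{1}{-2} = - \frac{1}{2} \approx -0.5$)
$x{\left(K,c \right)} = - \frac{1}{2}$
$19 \left(-8 + x{\left(S{\left(4 \right)},1 \right)}\right) = 19 \left(-8 - \frac{1}{2}\right) = 19 \left(- \frac{17}{2}\right) = - \frac{323}{2}$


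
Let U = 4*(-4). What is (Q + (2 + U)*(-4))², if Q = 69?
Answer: 15625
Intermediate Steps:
U = -16
(Q + (2 + U)*(-4))² = (69 + (2 - 16)*(-4))² = (69 - 14*(-4))² = (69 + 56)² = 125² = 15625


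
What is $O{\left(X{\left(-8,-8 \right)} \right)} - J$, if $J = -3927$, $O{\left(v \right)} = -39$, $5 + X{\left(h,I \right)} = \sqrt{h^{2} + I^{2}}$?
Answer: $3888$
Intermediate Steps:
$X{\left(h,I \right)} = -5 + \sqrt{I^{2} + h^{2}}$ ($X{\left(h,I \right)} = -5 + \sqrt{h^{2} + I^{2}} = -5 + \sqrt{I^{2} + h^{2}}$)
$O{\left(X{\left(-8,-8 \right)} \right)} - J = -39 - -3927 = -39 + 3927 = 3888$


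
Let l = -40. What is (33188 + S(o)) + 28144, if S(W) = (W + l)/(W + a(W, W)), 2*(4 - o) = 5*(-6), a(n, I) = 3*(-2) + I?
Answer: 1962603/32 ≈ 61331.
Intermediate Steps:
a(n, I) = -6 + I
o = 19 (o = 4 - 5*(-6)/2 = 4 - ½*(-30) = 4 + 15 = 19)
S(W) = (-40 + W)/(-6 + 2*W) (S(W) = (W - 40)/(W + (-6 + W)) = (-40 + W)/(-6 + 2*W))
(33188 + S(o)) + 28144 = (33188 + (-40 + 19)/(2*(-3 + 19))) + 28144 = (33188 + (½)*(-21)/16) + 28144 = (33188 + (½)*(1/16)*(-21)) + 28144 = (33188 - 21/32) + 28144 = 1061995/32 + 28144 = 1962603/32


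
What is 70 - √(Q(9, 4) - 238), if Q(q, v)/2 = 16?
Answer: 70 - I*√206 ≈ 70.0 - 14.353*I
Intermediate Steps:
Q(q, v) = 32 (Q(q, v) = 2*16 = 32)
70 - √(Q(9, 4) - 238) = 70 - √(32 - 238) = 70 - √(-206) = 70 - I*√206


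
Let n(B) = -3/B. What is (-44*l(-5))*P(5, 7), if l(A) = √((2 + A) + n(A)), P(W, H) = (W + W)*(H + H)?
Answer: -2464*I*√15 ≈ -9543.0*I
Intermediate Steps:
P(W, H) = 4*H*W (P(W, H) = (2*W)*(2*H) = 4*H*W)
l(A) = √(2 + A - 3/A) (l(A) = √((2 + A) - 3/A) = √(2 + A - 3/A))
(-44*l(-5))*P(5, 7) = (-44*√(2 - 5 - 3/(-5)))*(4*7*5) = -44*√(2 - 5 - 3*(-⅕))*140 = -44*√(2 - 5 + ⅗)*140 = -88*I*√15/5*140 = -2464*I*√15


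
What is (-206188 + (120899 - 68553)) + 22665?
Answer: -131177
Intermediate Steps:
(-206188 + (120899 - 68553)) + 22665 = (-206188 + 52346) + 22665 = -153842 + 22665 = -131177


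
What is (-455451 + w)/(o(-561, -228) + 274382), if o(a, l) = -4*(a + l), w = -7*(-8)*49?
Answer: -452707/277538 ≈ -1.6312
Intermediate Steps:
w = 2744 (w = 56*49 = 2744)
o(a, l) = -4*a - 4*l
(-455451 + w)/(o(-561, -228) + 274382) = (-455451 + 2744)/((-4*(-561) - 4*(-228)) + 274382) = -452707/((2244 + 912) + 274382) = -452707/(3156 + 274382) = -452707/277538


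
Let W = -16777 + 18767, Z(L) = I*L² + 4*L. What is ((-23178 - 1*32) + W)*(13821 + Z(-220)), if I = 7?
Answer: -7463944020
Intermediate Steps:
Z(L) = 4*L + 7*L² (Z(L) = 7*L² + 4*L = 4*L + 7*L²)
W = 1990
((-23178 - 1*32) + W)*(13821 + Z(-220)) = ((-23178 - 1*32) + 1990)*(13821 - 220*(4 + 7*(-220))) = ((-23178 - 32) + 1990)*(13821 - 220*(4 - 1540)) = (-23210 + 1990)*(13821 - 220*(-1536)) = -21220*(13821 + 337920) = -21220*351741 = -7463944020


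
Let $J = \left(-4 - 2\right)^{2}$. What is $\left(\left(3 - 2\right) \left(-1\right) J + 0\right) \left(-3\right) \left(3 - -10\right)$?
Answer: $1404$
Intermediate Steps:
$J = 36$ ($J = \left(-6\right)^{2} = 36$)
$\left(\left(3 - 2\right) \left(-1\right) J + 0\right) \left(-3\right) \left(3 - -10\right) = \left(\left(3 - 2\right) \left(-1\right) 36 + 0\right) \left(-3\right) \left(3 - -10\right) = \left(1 \left(-1\right) 36 + 0\right) \left(-3\right) \left(3 + 10\right) = \left(\left(-1\right) 36 + 0\right) \left(-3\right) 13 = \left(-36 + 0\right) \left(-3\right) 13 = \left(-36\right) \left(-3\right) 13 = 108 \cdot 13 = 1404$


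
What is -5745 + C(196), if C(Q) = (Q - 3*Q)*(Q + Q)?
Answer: -159409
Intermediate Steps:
C(Q) = -4*Q² (C(Q) = (-2*Q)*(2*Q) = -4*Q²)
-5745 + C(196) = -5745 - 4*196² = -5745 - 4*38416 = -5745 - 153664 = -159409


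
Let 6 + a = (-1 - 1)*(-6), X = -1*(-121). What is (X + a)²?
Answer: 16129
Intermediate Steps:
X = 121
a = 6 (a = -6 + (-1 - 1)*(-6) = -6 - 2*(-6) = -6 + 12 = 6)
(X + a)² = (121 + 6)² = 127² = 16129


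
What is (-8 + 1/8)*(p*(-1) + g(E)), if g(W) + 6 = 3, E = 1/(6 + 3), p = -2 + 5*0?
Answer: 63/8 ≈ 7.8750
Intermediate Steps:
p = -2 (p = -2 + 0 = -2)
E = ⅑ (E = 1/9 = ⅑ ≈ 0.11111)
g(W) = -3 (g(W) = -6 + 3 = -3)
(-8 + 1/8)*(p*(-1) + g(E)) = (-8 + 1/8)*(-2*(-1) - 3) = (-8 + ⅛)*(2 - 3) = -63/8*(-1) = 63/8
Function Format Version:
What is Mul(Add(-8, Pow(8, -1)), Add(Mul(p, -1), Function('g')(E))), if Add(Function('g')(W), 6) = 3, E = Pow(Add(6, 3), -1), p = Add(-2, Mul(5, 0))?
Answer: Rational(63, 8) ≈ 7.8750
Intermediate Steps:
p = -2 (p = Add(-2, 0) = -2)
E = Rational(1, 9) (E = Pow(9, -1) = Rational(1, 9) ≈ 0.11111)
Function('g')(W) = -3 (Function('g')(W) = Add(-6, 3) = -3)
Mul(Add(-8, Pow(8, -1)), Add(Mul(p, -1), Function('g')(E))) = Mul(Add(-8, Pow(8, -1)), Add(Mul(-2, -1), -3)) = Mul(Add(-8, Rational(1, 8)), Add(2, -3)) = Mul(Rational(-63, 8), -1) = Rational(63, 8)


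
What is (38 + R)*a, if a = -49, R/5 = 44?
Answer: -12642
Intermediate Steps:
R = 220 (R = 5*44 = 220)
(38 + R)*a = (38 + 220)*(-49) = 258*(-49) = -12642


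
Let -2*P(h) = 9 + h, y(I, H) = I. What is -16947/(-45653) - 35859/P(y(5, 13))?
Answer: 1637189556/319571 ≈ 5123.1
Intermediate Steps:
P(h) = -9/2 - h/2 (P(h) = -(9 + h)/2 = -9/2 - h/2)
-16947/(-45653) - 35859/P(y(5, 13)) = -16947/(-45653) - 35859/(-9/2 - ½*5) = -16947*(-1/45653) - 35859/(-9/2 - 5/2) = 16947/45653 - 35859/(-7) = 16947/45653 - 35859*(-⅐) = 16947/45653 + 35859/7 = 1637189556/319571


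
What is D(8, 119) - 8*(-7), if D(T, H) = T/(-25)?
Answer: 1392/25 ≈ 55.680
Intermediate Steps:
D(T, H) = -T/25 (D(T, H) = T*(-1/25) = -T/25)
D(8, 119) - 8*(-7) = -1/25*8 - 8*(-7) = -8/25 + 56 = 1392/25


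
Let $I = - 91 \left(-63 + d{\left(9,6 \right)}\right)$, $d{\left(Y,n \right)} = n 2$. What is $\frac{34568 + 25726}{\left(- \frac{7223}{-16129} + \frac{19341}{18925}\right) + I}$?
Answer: $\frac{18404220449550}{1417073635589} \approx 12.987$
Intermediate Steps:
$d{\left(Y,n \right)} = 2 n$
$I = 4641$ ($I = - 91 \left(-63 + 2 \cdot 6\right) = - 91 \left(-63 + 12\right) = \left(-91\right) \left(-51\right) = 4641$)
$\frac{34568 + 25726}{\left(- \frac{7223}{-16129} + \frac{19341}{18925}\right) + I} = \frac{34568 + 25726}{\left(- \frac{7223}{-16129} + \frac{19341}{18925}\right) + 4641} = \frac{60294}{\left(\left(-7223\right) \left(- \frac{1}{16129}\right) + 19341 \cdot \frac{1}{18925}\right) + 4641} = \frac{60294}{\left(\frac{7223}{16129} + \frac{19341}{18925}\right) + 4641} = \frac{60294}{\frac{448646264}{305241325} + 4641} = \frac{60294}{\frac{1417073635589}{305241325}} = 60294 \cdot \frac{305241325}{1417073635589} = \frac{18404220449550}{1417073635589}$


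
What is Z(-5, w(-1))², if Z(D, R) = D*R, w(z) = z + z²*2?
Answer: 25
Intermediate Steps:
w(z) = z + 2*z²
Z(-5, w(-1))² = (-(-5)*(1 + 2*(-1)))² = (-(-5)*(1 - 2))² = (-(-5)*(-1))² = (-5*1)² = (-5)² = 25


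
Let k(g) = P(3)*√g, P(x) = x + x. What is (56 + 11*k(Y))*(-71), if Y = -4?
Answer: -3976 - 9372*I ≈ -3976.0 - 9372.0*I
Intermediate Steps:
P(x) = 2*x
k(g) = 6*√g (k(g) = (2*3)*√g = 6*√g)
(56 + 11*k(Y))*(-71) = (56 + 11*(6*√(-4)))*(-71) = (56 + 11*(6*(2*I)))*(-71) = (56 + 11*(12*I))*(-71) = (56 + 132*I)*(-71) = -3976 - 9372*I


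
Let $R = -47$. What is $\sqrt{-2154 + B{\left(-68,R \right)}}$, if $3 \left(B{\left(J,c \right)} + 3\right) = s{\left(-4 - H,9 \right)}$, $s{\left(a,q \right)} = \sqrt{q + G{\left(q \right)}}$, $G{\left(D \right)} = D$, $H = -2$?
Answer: $\sqrt{-2157 + \sqrt{2}} \approx 46.428 i$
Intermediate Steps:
$s{\left(a,q \right)} = \sqrt{2} \sqrt{q}$ ($s{\left(a,q \right)} = \sqrt{q + q} = \sqrt{2 q} = \sqrt{2} \sqrt{q}$)
$B{\left(J,c \right)} = -3 + \sqrt{2}$ ($B{\left(J,c \right)} = -3 + \frac{\sqrt{2} \sqrt{9}}{3} = -3 + \frac{\sqrt{2} \cdot 3}{3} = -3 + \frac{3 \sqrt{2}}{3} = -3 + \sqrt{2}$)
$\sqrt{-2154 + B{\left(-68,R \right)}} = \sqrt{-2154 - \left(3 - \sqrt{2}\right)} = \sqrt{-2157 + \sqrt{2}}$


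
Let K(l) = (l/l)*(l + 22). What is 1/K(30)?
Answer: 1/52 ≈ 0.019231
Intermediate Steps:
K(l) = 22 + l (K(l) = 1*(22 + l) = 22 + l)
1/K(30) = 1/(22 + 30) = 1/52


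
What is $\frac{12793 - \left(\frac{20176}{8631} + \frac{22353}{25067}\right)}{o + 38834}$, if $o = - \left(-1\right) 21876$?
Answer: $\frac{197650628009}{938200531905} \approx 0.21067$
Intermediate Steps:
$o = 21876$ ($o = \left(-1\right) \left(-21876\right) = 21876$)
$\frac{12793 - \left(\frac{20176}{8631} + \frac{22353}{25067}\right)}{o + 38834} = \frac{12793 - \left(\frac{20176}{8631} + \frac{22353}{25067}\right)}{21876 + 38834} = \frac{12793 - \frac{99811505}{30907611}}{60710} = \left(12793 - \frac{99811505}{30907611}\right) \frac{1}{60710} = \frac{395301256018}{30907611} \cdot \frac{1}{60710} = \frac{197650628009}{938200531905}$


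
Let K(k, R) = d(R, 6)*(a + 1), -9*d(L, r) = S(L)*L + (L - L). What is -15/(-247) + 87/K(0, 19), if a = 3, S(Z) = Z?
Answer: -9039/18772 ≈ -0.48151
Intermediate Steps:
d(L, r) = -L²/9 (d(L, r) = -(L*L + (L - L))/9 = -(L² + 0)/9 = -L²/9)
K(k, R) = -4*R²/9 (K(k, R) = (-R²/9)*(3 + 1) = -R²/9*4 = -4*R²/9)
-15/(-247) + 87/K(0, 19) = -15/(-247) + 87/((-4/9*19²)) = -15*(-1/247) + 87/((-4/9*361)) = 15/247 + 87/(-1444/9) = 15/247 + 87*(-9/1444) = 15/247 - 783/1444 = -9039/18772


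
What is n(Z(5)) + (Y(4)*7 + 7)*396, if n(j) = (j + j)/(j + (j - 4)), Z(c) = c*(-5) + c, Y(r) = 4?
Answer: 152470/11 ≈ 13861.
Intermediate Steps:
Z(c) = -4*c (Z(c) = -5*c + c = -4*c)
n(j) = 2*j/(-4 + 2*j) (n(j) = (2*j)/(j + (-4 + j)) = (2*j)/(-4 + 2*j) = 2*j/(-4 + 2*j))
n(Z(5)) + (Y(4)*7 + 7)*396 = (-4*5)/(-2 - 4*5) + (4*7 + 7)*396 = -20/(-2 - 20) + (28 + 7)*396 = -20/(-22) + 35*396 = -20*(-1/22) + 13860 = 10/11 + 13860 = 152470/11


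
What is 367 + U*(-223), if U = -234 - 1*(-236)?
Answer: -79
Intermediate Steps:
U = 2 (U = -234 + 236 = 2)
367 + U*(-223) = 367 + 2*(-223) = 367 - 446 = -79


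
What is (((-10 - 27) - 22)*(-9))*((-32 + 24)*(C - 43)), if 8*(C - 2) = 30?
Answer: 158238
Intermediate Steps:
C = 23/4 (C = 2 + (1/8)*30 = 2 + 15/4 = 23/4 ≈ 5.7500)
(((-10 - 27) - 22)*(-9))*((-32 + 24)*(C - 43)) = (((-10 - 27) - 22)*(-9))*((-32 + 24)*(23/4 - 43)) = ((-37 - 22)*(-9))*(-8*(-149/4)) = -59*(-9)*298 = 531*298 = 158238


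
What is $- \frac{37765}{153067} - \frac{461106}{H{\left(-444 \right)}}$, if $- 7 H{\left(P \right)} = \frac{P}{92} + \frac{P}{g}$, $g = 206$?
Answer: $- \frac{390143541194267}{843858371} \approx -4.6233 \cdot 10^{5}$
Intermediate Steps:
$H{\left(P \right)} = - \frac{149 P}{66332}$ ($H{\left(P \right)} = - \frac{\frac{P}{92} + \frac{P}{206}}{7} = - \frac{\frac{149}{9476} P}{7} = - \frac{149 P}{66332}$)
$- \frac{37765}{153067} - \frac{461106}{H{\left(-444 \right)}} = - \frac{37765}{153067} - \frac{461106}{\left(- \frac{149}{66332}\right) \left(-444\right)} = \left(-37765\right) \frac{1}{153067} - \frac{461106}{\frac{16539}{16583}} = - \frac{37765}{153067} - \frac{2548840266}{5513} = - \frac{390143541194267}{843858371}$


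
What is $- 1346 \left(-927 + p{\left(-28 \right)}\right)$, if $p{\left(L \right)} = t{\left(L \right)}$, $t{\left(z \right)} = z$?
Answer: $1285430$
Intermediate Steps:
$p{\left(L \right)} = L$
$- 1346 \left(-927 + p{\left(-28 \right)}\right) = - 1346 \left(-927 - 28\right) = \left(-1346\right) \left(-955\right) = 1285430$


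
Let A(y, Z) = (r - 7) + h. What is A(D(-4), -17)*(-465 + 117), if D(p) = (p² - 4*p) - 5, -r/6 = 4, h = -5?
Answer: 12528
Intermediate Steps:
r = -24 (r = -6*4 = -24)
D(p) = -5 + p² - 4*p
A(y, Z) = -36 (A(y, Z) = (-24 - 7) - 5 = -31 - 5 = -36)
A(D(-4), -17)*(-465 + 117) = -36*(-465 + 117) = -36*(-348) = 12528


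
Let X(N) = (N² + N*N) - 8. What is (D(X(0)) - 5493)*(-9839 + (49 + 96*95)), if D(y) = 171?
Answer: 3565740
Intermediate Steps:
X(N) = -8 + 2*N² (X(N) = (N² + N²) - 8 = 2*N² - 8 = -8 + 2*N²)
(D(X(0)) - 5493)*(-9839 + (49 + 96*95)) = (171 - 5493)*(-9839 + (49 + 96*95)) = -5322*(-9839 + (49 + 9120)) = -5322*(-9839 + 9169) = -5322*(-670) = 3565740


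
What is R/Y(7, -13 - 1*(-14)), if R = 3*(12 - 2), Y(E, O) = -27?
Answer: -10/9 ≈ -1.1111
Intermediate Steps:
R = 30 (R = 3*10 = 30)
R/Y(7, -13 - 1*(-14)) = 30/(-27) = 30*(-1/27) = -10/9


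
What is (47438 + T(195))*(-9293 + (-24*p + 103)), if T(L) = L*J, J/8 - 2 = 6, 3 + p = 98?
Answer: -687259460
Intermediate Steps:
p = 95 (p = -3 + 98 = 95)
J = 64 (J = 16 + 8*6 = 16 + 48 = 64)
T(L) = 64*L (T(L) = L*64 = 64*L)
(47438 + T(195))*(-9293 + (-24*p + 103)) = (47438 + 64*195)*(-9293 + (-24*95 + 103)) = (47438 + 12480)*(-9293 + (-2280 + 103)) = 59918*(-9293 - 2177) = 59918*(-11470) = -687259460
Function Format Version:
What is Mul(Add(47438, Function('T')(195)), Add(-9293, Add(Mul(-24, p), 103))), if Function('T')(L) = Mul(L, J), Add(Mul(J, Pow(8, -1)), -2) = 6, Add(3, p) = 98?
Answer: -687259460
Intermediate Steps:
p = 95 (p = Add(-3, 98) = 95)
J = 64 (J = Add(16, Mul(8, 6)) = Add(16, 48) = 64)
Function('T')(L) = Mul(64, L) (Function('T')(L) = Mul(L, 64) = Mul(64, L))
Mul(Add(47438, Function('T')(195)), Add(-9293, Add(Mul(-24, p), 103))) = Mul(Add(47438, Mul(64, 195)), Add(-9293, Add(Mul(-24, 95), 103))) = Mul(Add(47438, 12480), Add(-9293, Add(-2280, 103))) = Mul(59918, Add(-9293, -2177)) = Mul(59918, -11470) = -687259460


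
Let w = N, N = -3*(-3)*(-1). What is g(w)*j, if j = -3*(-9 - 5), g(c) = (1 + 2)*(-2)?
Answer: -252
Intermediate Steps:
N = -9 (N = 9*(-1) = -9)
w = -9
g(c) = -6 (g(c) = 3*(-2) = -6)
j = 42 (j = -3*(-14) = 42)
g(w)*j = -6*42 = -252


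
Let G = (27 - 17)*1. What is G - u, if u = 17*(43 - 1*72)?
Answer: 503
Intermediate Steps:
G = 10 (G = 10*1 = 10)
u = -493 (u = 17*(43 - 72) = 17*(-29) = -493)
G - u = 10 - 1*(-493) = 10 + 493 = 503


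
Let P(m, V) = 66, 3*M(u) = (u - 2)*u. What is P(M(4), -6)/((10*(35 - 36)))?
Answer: -33/5 ≈ -6.6000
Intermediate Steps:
M(u) = u*(-2 + u)/3 (M(u) = ((u - 2)*u)/3 = ((-2 + u)*u)/3 = (u*(-2 + u))/3 = u*(-2 + u)/3)
P(M(4), -6)/((10*(35 - 36))) = 66/((10*(35 - 36))) = 66/((10*(-1))) = 66/(-10) = 66*(-1/10) = -33/5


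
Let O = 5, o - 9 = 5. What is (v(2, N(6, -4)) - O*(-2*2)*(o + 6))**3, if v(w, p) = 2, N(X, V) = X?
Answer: 64964808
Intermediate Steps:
o = 14 (o = 9 + 5 = 14)
(v(2, N(6, -4)) - O*(-2*2)*(o + 6))**3 = (2 - 5*(-2*2)*(14 + 6))**3 = (2 - 5*(-4)*20)**3 = (2 - (-20)*20)**3 = (2 - 1*(-400))**3 = (2 + 400)**3 = 402**3 = 64964808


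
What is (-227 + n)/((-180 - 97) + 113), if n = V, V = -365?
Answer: 148/41 ≈ 3.6098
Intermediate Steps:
n = -365
(-227 + n)/((-180 - 97) + 113) = (-227 - 365)/((-180 - 97) + 113) = -592/(-277 + 113) = -592/(-164) = -592*(-1/164) = 148/41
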